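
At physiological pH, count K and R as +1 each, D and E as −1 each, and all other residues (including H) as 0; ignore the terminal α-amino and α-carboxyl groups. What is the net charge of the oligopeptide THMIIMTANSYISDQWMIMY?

Positive (K, R): none → +0.
Negative (D, E): D14 → −1.
Net charge = (+0) + (−1) = −1.

-1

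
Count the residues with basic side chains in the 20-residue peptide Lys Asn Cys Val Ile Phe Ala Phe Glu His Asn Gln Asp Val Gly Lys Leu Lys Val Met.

4

The basic amino acids are Lys (K), Arg (R), and His (H).
Matching residues: Lys1, His10, Lys16, Lys18.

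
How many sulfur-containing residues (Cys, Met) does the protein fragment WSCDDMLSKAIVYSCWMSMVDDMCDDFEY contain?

Matching residues: C3, M6, C15, M17, M19, M23, C24.

7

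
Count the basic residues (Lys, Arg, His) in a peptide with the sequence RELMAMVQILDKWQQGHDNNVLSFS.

3

Matching residues: R1, K12, H17.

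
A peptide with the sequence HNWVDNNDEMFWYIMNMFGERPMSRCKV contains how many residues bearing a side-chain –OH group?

Serine (S), threonine (T), and tyrosine (Y) each carry a hydroxyl group on the side chain.
Matching residues: Y13, S24.

2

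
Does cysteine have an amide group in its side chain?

Asparagine (N) and glutamine (Q) have uncharged amide side chains.
Cysteine is not in this group.

No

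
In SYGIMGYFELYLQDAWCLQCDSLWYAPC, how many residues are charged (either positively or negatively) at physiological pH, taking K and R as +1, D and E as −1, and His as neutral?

3

Charged side chains at pH ~7.4: K, R (positive); D, E (negative).
Matching residues: E9, D14, D21.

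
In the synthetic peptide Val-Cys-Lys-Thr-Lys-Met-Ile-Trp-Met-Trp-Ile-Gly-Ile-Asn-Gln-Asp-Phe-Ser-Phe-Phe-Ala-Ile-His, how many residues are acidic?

Only D (aspartate) and E (glutamate) carry a side-chain carboxylic acid.
Matching residues: Asp16.

1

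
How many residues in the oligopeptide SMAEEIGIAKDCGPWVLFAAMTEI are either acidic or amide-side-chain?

4

Acidic: D, E. Amide-side-chain: N, Q.
Acidic residues here: E4, E5, D11, E23 (4).
Amide-side-chain residues here: none (0).
The two groups share no amino acid, so total = 4 + 0 = 4.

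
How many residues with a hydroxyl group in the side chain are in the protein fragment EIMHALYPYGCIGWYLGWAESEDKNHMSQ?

Serine (S), threonine (T), and tyrosine (Y) each carry a hydroxyl group on the side chain.
Matching residues: Y7, Y9, Y15, S21, S28.

5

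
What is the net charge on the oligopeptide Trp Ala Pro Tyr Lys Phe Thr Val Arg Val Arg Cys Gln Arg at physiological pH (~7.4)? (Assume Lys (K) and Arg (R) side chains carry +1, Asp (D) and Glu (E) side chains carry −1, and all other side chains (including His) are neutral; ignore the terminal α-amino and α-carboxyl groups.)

+4

Positive (K, R): Lys5, Arg9, Arg11, Arg14 → +4.
Negative (D, E): none → −0.
Net charge = (+4) + (−0) = +4.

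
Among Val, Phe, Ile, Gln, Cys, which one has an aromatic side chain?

Phe

The aromatic amino acids are Phe (F, benzyl), Trp (W, indole), and Tyr (Y, phenol).
Of the listed options, only Phe belongs to this group.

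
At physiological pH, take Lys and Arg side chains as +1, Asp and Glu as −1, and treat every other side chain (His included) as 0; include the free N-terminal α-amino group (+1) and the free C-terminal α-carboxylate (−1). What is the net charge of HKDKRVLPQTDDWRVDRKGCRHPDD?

+1

Positive (K, R): K2, K4, R5, R14, R17, K18, R21 → +7.
Negative (D, E): D3, D11, D12, D16, D24, D25 → −6.
The N-terminus (+1) and C-terminus (−1) cancel.
Net charge = (+7) + (−6) = +1.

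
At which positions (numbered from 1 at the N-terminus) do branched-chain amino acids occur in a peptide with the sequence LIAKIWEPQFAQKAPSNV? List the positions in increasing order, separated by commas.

The BCAAs are Val, Leu, and Ile — aliphatic side chains with a branch point.
Matching residues: L1, I2, I5, V18.

1, 2, 5, 18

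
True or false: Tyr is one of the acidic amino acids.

The acidic residues are Asp (D) and Glu (E), whose side chains end in a carboxylate group.
Tyrosine is not in this group.

False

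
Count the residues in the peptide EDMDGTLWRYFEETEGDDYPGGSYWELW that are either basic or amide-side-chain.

1

Basic: H, K, R. Amide-side-chain: N, Q.
Basic residues here: R9 (1).
Amide-side-chain residues here: none (0).
The two groups share no amino acid, so total = 1 + 0 = 1.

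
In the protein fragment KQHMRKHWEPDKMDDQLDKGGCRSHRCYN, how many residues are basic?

10

K, R, and H are the three residues with basic side chains (ε-amine, guanidinium, and imidazole respectively).
Matching residues: K1, H3, R5, K6, H7, K12, K19, R23, H25, R26.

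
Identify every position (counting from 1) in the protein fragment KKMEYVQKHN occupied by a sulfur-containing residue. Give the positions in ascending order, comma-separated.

3

Cysteine (C, thiol) and methionine (M, thioether) are the two sulfur-containing amino acids.
Matching residues: M3.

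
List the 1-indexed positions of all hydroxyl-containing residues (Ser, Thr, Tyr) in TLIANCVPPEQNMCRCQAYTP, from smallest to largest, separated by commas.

Matching residues: T1, Y19, T20.

1, 19, 20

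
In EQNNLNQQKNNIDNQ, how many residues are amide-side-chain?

Asparagine (N) and glutamine (Q) have uncharged amide side chains.
Matching residues: Q2, N3, N4, N6, Q7, Q8, N10, N11, N14, Q15.

10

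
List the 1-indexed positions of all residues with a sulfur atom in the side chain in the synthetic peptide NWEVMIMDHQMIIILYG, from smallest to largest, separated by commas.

5, 7, 11

Cysteine (C, thiol) and methionine (M, thioether) are the two sulfur-containing amino acids.
Matching residues: M5, M7, M11.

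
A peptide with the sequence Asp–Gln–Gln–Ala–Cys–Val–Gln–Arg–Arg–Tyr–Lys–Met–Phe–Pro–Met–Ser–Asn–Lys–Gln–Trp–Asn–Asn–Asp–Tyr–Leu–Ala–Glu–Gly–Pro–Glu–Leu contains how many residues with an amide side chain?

Asparagine (N) and glutamine (Q) have uncharged amide side chains.
Matching residues: Gln2, Gln3, Gln7, Asn17, Gln19, Asn21, Asn22.

7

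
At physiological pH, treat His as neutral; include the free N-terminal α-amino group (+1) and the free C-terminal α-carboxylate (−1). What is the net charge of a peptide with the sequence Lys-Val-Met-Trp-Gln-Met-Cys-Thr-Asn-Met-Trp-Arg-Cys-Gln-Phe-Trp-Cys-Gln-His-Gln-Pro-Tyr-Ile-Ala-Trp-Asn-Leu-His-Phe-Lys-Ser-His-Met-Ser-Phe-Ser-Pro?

The side chains ionized at physiological pH are Lys/Arg (+1) and Asp/Glu (−1); with His treated as neutral, nothing else contributes.
Positive (K, R): Lys1, Arg12, Lys30 → +3.
Negative (D, E): none → −0.
The N-terminus (+1) and C-terminus (−1) cancel.
Net charge = (+3) + (−0) = +3.

+3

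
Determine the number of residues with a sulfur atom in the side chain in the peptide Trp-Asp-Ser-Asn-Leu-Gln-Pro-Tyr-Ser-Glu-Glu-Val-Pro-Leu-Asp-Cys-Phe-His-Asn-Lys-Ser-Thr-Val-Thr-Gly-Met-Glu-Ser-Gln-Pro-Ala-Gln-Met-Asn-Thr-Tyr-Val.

Cysteine (C, thiol) and methionine (M, thioether) are the two sulfur-containing amino acids.
Matching residues: Cys16, Met26, Met33.

3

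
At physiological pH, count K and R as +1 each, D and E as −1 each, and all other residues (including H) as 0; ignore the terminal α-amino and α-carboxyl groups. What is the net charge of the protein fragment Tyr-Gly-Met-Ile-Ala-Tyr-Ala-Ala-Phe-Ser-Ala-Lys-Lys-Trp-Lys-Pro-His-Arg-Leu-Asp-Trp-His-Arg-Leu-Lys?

Positive (K, R): Lys12, Lys13, Lys15, Arg18, Arg23, Lys25 → +6.
Negative (D, E): Asp20 → −1.
Net charge = (+6) + (−1) = +5.

+5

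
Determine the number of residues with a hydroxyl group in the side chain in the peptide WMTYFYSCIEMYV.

5

Serine (S), threonine (T), and tyrosine (Y) each carry a hydroxyl group on the side chain.
Matching residues: T3, Y4, Y6, S7, Y12.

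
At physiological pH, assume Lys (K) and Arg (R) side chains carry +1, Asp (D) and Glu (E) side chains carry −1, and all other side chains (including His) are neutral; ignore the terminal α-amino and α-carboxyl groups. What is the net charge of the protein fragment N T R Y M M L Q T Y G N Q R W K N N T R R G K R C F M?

+7

Positive (K, R): R3, R14, K16, R20, R21, K23, R24 → +7.
Negative (D, E): none → −0.
Net charge = (+7) + (−0) = +7.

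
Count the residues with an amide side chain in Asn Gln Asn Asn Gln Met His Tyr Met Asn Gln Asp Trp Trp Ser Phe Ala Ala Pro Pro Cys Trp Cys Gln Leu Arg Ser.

8

Asparagine (N) and glutamine (Q) have uncharged amide side chains.
Matching residues: Asn1, Gln2, Asn3, Asn4, Gln5, Asn10, Gln11, Gln24.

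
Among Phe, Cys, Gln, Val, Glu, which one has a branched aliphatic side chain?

Val

V, L, and I make up the branched-chain aliphatic group.
Of the listed options, only Val belongs to this group.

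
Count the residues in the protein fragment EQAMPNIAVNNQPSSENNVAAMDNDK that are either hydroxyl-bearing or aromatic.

2

Hydroxyl-bearing: S, T, Y. Aromatic: F, W, Y.
Hydroxyl-bearing residues here: S14, S15 (2).
Aromatic residues here: none (0).
(Y belongs to both groups, but none appear in this sequence.) Total = 2 + 0 = 2.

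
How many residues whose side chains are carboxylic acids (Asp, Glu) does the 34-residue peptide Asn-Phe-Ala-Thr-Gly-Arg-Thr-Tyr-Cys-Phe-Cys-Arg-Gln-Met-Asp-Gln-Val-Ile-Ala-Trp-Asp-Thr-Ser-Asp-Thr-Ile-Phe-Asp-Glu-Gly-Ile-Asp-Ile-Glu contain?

Matching residues: Asp15, Asp21, Asp24, Asp28, Glu29, Asp32, Glu34.

7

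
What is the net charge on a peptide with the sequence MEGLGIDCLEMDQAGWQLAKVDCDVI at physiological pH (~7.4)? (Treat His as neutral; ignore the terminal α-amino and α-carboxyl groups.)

-5

At pH ~7.4 the Lys and Arg side chains are protonated (+1), the Asp and Glu side chains are deprotonated (−1), and with His taken as neutral all other side chains carry no charge.
Positive (K, R): K20 → +1.
Negative (D, E): E2, D7, E10, D12, D22, D24 → −6.
Net charge = (+1) + (−6) = −5.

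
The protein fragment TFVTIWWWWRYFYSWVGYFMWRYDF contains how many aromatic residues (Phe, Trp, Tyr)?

Matching residues: F2, W6, W7, W8, W9, Y11, F12, Y13, W15, Y18, F19, W21, Y23, F25.

14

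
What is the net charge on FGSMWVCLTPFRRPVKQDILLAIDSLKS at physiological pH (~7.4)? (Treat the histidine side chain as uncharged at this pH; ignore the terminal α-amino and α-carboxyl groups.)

+2

The side chains ionized at physiological pH are Lys/Arg (+1) and Asp/Glu (−1); with His treated as neutral, nothing else contributes.
Positive (K, R): R12, R13, K16, K27 → +4.
Negative (D, E): D18, D24 → −2.
Net charge = (+4) + (−2) = +2.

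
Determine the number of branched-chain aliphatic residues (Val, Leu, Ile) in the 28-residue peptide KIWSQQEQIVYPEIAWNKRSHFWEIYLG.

6

Matching residues: I2, I9, V10, I14, I25, L27.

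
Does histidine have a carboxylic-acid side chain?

Aspartate (D) and glutamate (E) have carboxylic-acid side chains and are the acidic amino acids.
Histidine is not in this group.

No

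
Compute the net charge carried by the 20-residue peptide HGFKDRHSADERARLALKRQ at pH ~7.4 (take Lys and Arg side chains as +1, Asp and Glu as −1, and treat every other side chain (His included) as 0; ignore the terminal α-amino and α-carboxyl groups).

+3

Positive (K, R): K4, R6, R12, R14, K18, R19 → +6.
Negative (D, E): D5, D10, E11 → −3.
Net charge = (+6) + (−3) = +3.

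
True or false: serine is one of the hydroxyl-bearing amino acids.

S, T, and Y are the three residues with a side-chain hydroxyl.
Serine is in this group.

True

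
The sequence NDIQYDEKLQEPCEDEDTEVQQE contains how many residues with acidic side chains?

Only D (aspartate) and E (glutamate) carry a side-chain carboxylic acid.
Matching residues: D2, D6, E7, E11, E14, D15, E16, D17, E19, E23.

10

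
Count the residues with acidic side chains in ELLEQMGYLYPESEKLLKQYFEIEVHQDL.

7

The acidic residues are Asp (D) and Glu (E), whose side chains end in a carboxylate group.
Matching residues: E1, E4, E12, E14, E22, E24, D28.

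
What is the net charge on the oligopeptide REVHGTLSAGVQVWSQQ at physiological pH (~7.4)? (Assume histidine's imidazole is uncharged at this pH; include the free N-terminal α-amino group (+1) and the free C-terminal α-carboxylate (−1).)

The side chains ionized at physiological pH are Lys/Arg (+1) and Asp/Glu (−1); with His treated as neutral, nothing else contributes.
Positive (K, R): R1 → +1.
Negative (D, E): E2 → −1.
The N-terminus (+1) and C-terminus (−1) cancel.
Net charge = (+1) + (−1) = 0.

0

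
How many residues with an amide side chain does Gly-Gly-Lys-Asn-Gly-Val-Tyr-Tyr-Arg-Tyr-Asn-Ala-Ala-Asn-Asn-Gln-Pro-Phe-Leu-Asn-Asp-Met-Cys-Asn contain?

7

The amide-side-chain residues are Asn (N) and Gln (Q).
Matching residues: Asn4, Asn11, Asn14, Asn15, Gln16, Asn20, Asn24.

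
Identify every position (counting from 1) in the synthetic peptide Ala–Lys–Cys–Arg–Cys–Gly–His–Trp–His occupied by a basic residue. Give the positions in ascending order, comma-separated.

Matching residues: Lys2, Arg4, His7, His9.

2, 4, 7, 9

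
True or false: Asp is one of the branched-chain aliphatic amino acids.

The BCAAs are Val, Leu, and Ile — aliphatic side chains with a branch point.
Aspartate is not in this group.

False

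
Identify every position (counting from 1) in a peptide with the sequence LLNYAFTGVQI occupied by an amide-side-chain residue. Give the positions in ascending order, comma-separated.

3, 10

Only N (asparagine) and Q (glutamine) carry a side-chain carboxamide.
Matching residues: N3, Q10.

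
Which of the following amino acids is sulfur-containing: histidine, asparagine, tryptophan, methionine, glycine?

Cysteine (C, thiol) and methionine (M, thioether) are the two sulfur-containing amino acids.
Of the listed options, only methionine belongs to this group.

methionine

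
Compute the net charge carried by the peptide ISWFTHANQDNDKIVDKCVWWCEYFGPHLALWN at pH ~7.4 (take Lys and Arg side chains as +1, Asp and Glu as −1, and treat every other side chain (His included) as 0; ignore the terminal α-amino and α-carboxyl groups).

Positive (K, R): K13, K17 → +2.
Negative (D, E): D10, D12, D16, E23 → −4.
Net charge = (+2) + (−4) = −2.

-2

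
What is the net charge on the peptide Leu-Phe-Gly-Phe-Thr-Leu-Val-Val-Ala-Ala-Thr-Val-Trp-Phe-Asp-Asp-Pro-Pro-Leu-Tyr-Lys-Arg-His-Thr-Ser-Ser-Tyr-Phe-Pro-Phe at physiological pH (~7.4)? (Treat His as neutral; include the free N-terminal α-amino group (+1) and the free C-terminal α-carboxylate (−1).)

The side chains ionized at physiological pH are Lys/Arg (+1) and Asp/Glu (−1); with His treated as neutral, nothing else contributes.
Positive (K, R): Lys21, Arg22 → +2.
Negative (D, E): Asp15, Asp16 → −2.
The N-terminus (+1) and C-terminus (−1) cancel.
Net charge = (+2) + (−2) = 0.

0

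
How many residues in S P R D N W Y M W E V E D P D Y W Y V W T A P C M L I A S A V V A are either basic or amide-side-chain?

2

Basic: H, K, R. Amide-side-chain: N, Q.
Basic residues here: R3 (1).
Amide-side-chain residues here: N5 (1).
The two groups share no amino acid, so total = 1 + 1 = 2.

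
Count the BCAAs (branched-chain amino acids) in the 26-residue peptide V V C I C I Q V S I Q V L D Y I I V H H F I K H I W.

13

The BCAAs are Val, Leu, and Ile — aliphatic side chains with a branch point.
Matching residues: V1, V2, I4, I6, V8, I10, V12, L13, I16, I17, V18, I22, I25.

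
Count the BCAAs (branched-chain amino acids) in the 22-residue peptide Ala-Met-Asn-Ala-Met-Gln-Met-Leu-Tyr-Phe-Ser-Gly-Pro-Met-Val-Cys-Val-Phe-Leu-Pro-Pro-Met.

Valine (V), leucine (L), and isoleucine (I) are the branched-chain amino acids.
Matching residues: Leu8, Val15, Val17, Leu19.

4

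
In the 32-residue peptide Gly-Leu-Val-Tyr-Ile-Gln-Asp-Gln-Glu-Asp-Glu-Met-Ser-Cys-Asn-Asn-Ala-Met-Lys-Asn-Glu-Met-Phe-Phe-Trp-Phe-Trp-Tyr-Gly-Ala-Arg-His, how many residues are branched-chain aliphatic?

3

The BCAAs are Val, Leu, and Ile — aliphatic side chains with a branch point.
Matching residues: Leu2, Val3, Ile5.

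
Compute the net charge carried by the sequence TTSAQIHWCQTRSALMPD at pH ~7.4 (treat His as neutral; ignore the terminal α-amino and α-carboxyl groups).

The side chains ionized at physiological pH are Lys/Arg (+1) and Asp/Glu (−1); with His treated as neutral, nothing else contributes.
Positive (K, R): R12 → +1.
Negative (D, E): D18 → −1.
Net charge = (+1) + (−1) = 0.

0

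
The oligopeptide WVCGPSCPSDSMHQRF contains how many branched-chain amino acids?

The BCAAs are Val, Leu, and Ile — aliphatic side chains with a branch point.
Matching residues: V2.

1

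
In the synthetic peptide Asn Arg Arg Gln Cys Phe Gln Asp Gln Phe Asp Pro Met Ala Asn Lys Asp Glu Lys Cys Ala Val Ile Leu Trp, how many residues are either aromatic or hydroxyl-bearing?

Aromatic: F, W, Y. Hydroxyl-bearing: S, T, Y.
Aromatic residues here: Phe6, Phe10, Trp25 (3).
Hydroxyl-bearing residues here: none (0).
(Y belongs to both groups, but none appear in this sequence.) Total = 3 + 0 = 3.

3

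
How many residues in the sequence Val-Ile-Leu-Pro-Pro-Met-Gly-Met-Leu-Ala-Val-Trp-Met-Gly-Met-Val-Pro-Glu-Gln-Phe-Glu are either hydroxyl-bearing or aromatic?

2

Hydroxyl-bearing: S, T, Y. Aromatic: F, W, Y.
Hydroxyl-bearing residues here: none (0).
Aromatic residues here: Trp12, Phe20 (2).
(Y belongs to both groups, but none appear in this sequence.) Total = 0 + 2 = 2.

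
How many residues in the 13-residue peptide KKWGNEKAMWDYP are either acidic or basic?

Acidic: D, E. Basic: H, K, R.
Acidic residues here: E6, D11 (2).
Basic residues here: K1, K2, K7 (3).
The two groups share no amino acid, so total = 2 + 3 = 5.

5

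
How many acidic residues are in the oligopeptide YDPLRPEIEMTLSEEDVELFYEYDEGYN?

The acidic residues are Asp (D) and Glu (E), whose side chains end in a carboxylate group.
Matching residues: D2, E7, E9, E14, E15, D16, E18, E22, D24, E25.

10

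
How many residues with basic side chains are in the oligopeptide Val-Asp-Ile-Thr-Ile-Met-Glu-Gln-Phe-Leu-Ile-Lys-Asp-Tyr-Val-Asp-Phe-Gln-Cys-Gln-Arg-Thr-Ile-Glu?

2

Lysine (K), arginine (R), and histidine (H) have basic, nitrogen-containing side chains.
Matching residues: Lys12, Arg21.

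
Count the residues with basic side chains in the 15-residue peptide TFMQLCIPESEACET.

Lysine (K), arginine (R), and histidine (H) have basic, nitrogen-containing side chains.
None of the 15 residues belong to this group.

0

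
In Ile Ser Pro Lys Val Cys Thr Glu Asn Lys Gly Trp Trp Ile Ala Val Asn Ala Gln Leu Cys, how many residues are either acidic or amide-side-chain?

4

Acidic: D, E. Amide-side-chain: N, Q.
Acidic residues here: Glu8 (1).
Amide-side-chain residues here: Asn9, Asn17, Gln19 (3).
The two groups share no amino acid, so total = 1 + 3 = 4.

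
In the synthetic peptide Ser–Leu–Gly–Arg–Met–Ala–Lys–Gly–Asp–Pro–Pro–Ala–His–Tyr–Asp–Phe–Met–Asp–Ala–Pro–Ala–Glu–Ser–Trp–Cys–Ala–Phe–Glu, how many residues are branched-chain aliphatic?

1

V, L, and I make up the branched-chain aliphatic group.
Matching residues: Leu2.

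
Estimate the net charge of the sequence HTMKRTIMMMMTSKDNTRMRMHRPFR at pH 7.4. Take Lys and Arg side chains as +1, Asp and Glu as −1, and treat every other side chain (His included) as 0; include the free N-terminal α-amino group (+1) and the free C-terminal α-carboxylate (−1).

+6

Positive (K, R): K4, R5, K14, R18, R20, R23, R26 → +7.
Negative (D, E): D15 → −1.
The N-terminus (+1) and C-terminus (−1) cancel.
Net charge = (+7) + (−1) = +6.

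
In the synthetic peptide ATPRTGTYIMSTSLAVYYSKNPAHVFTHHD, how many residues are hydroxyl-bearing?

Serine (S), threonine (T), and tyrosine (Y) each carry a hydroxyl group on the side chain.
Matching residues: T2, T5, T7, Y8, S11, T12, S13, Y17, Y18, S19, T27.

11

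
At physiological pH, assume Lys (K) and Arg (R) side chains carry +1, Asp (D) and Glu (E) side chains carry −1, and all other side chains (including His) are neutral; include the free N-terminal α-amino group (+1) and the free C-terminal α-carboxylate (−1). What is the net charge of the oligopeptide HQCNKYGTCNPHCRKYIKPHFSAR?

+5

Positive (K, R): K5, R14, K15, K18, R24 → +5.
Negative (D, E): none → −0.
The N-terminus (+1) and C-terminus (−1) cancel.
Net charge = (+5) + (−0) = +5.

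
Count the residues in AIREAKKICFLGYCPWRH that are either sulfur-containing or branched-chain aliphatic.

5

Sulfur-containing: C, M. Branched-chain aliphatic: I, L, V.
Sulfur-containing residues here: C9, C14 (2).
Branched-chain aliphatic residues here: I2, I8, L11 (3).
The two groups share no amino acid, so total = 2 + 3 = 5.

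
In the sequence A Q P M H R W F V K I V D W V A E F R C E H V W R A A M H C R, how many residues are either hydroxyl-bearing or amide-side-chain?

Hydroxyl-bearing: S, T, Y. Amide-side-chain: N, Q.
Hydroxyl-bearing residues here: none (0).
Amide-side-chain residues here: Q2 (1).
The two groups share no amino acid, so total = 0 + 1 = 1.

1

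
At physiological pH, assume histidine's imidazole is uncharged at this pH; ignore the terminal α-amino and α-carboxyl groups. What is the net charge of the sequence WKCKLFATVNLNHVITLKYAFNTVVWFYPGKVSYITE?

The side chains ionized at physiological pH are Lys/Arg (+1) and Asp/Glu (−1); with His treated as neutral, nothing else contributes.
Positive (K, R): K2, K4, K18, K31 → +4.
Negative (D, E): E37 → −1.
Net charge = (+4) + (−1) = +3.

+3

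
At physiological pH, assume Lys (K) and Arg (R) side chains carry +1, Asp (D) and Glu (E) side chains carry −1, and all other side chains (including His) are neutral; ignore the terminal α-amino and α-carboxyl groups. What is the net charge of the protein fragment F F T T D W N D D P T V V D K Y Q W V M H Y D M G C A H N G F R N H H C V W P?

Positive (K, R): K15, R32 → +2.
Negative (D, E): D5, D8, D9, D14, D23 → −5.
Net charge = (+2) + (−5) = −3.

-3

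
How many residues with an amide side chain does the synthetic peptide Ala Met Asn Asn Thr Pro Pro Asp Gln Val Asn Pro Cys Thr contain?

4

Asparagine (N) and glutamine (Q) have uncharged amide side chains.
Matching residues: Asn3, Asn4, Gln9, Asn11.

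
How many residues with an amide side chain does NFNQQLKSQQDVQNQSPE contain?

9

Asparagine (N) and glutamine (Q) have uncharged amide side chains.
Matching residues: N1, N3, Q4, Q5, Q9, Q10, Q13, N14, Q15.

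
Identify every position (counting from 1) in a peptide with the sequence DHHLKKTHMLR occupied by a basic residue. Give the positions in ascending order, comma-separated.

K, R, and H are the three residues with basic side chains (ε-amine, guanidinium, and imidazole respectively).
Matching residues: H2, H3, K5, K6, H8, R11.

2, 3, 5, 6, 8, 11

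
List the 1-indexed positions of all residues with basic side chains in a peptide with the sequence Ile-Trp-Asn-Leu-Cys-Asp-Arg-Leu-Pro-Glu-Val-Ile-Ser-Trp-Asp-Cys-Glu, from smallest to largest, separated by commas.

K, R, and H are the three residues with basic side chains (ε-amine, guanidinium, and imidazole respectively).
Matching residues: Arg7.

7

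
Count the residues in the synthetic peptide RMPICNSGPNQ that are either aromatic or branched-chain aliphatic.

1

Aromatic: F, W, Y. Branched-chain aliphatic: I, L, V.
Aromatic residues here: none (0).
Branched-chain aliphatic residues here: I4 (1).
The two groups share no amino acid, so total = 0 + 1 = 1.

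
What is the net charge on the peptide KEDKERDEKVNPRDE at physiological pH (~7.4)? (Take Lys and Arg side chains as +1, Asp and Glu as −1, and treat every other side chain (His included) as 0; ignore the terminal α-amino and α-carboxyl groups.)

Positive (K, R): K1, K4, R6, K9, R13 → +5.
Negative (D, E): E2, D3, E5, D7, E8, D14, E15 → −7.
Net charge = (+5) + (−7) = −2.

-2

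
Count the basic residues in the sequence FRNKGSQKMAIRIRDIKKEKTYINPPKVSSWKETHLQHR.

13

The basic amino acids are Lys (K), Arg (R), and His (H).
Matching residues: R2, K4, K8, R12, R14, K17, K18, K20, K27, K32, H35, H38, R39.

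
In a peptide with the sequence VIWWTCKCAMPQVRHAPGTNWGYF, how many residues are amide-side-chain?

2

Asparagine (N) and glutamine (Q) have uncharged amide side chains.
Matching residues: Q12, N20.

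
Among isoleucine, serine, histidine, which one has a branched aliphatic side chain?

isoleucine

The BCAAs are Val, Leu, and Ile — aliphatic side chains with a branch point.
Of the listed options, only isoleucine belongs to this group.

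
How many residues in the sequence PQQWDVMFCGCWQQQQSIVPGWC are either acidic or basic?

Acidic: D, E. Basic: H, K, R.
Acidic residues here: D5 (1).
Basic residues here: none (0).
The two groups share no amino acid, so total = 1 + 0 = 1.

1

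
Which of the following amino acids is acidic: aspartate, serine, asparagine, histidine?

aspartate

The acidic residues are Asp (D) and Glu (E), whose side chains end in a carboxylate group.
Of the listed options, only aspartate belongs to this group.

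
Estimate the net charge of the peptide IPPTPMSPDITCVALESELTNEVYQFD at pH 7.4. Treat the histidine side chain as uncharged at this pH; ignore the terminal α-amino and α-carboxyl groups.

Near pH 7.4, K and R contribute +1 each, D and E contribute −1 each, and every other side chain (His included, as stated) is uncharged.
Positive (K, R): none → +0.
Negative (D, E): D9, E16, E18, E22, D27 → −5.
Net charge = (+0) + (−5) = −5.

-5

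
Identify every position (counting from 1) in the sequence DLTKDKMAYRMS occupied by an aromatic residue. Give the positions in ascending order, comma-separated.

9

Matching residues: Y9.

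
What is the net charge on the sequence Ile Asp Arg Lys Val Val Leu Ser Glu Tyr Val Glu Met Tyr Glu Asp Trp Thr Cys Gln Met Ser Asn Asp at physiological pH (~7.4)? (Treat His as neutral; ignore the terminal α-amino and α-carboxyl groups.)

Near pH 7.4, K and R contribute +1 each, D and E contribute −1 each, and every other side chain (His included, as stated) is uncharged.
Positive (K, R): Arg3, Lys4 → +2.
Negative (D, E): Asp2, Glu9, Glu12, Glu15, Asp16, Asp24 → −6.
Net charge = (+2) + (−6) = −4.

-4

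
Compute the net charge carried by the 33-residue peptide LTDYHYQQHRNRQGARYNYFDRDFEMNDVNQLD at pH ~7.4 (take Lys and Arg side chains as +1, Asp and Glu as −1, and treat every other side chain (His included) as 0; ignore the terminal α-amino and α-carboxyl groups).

Positive (K, R): R10, R12, R16, R22 → +4.
Negative (D, E): D3, D21, D23, E25, D28, D33 → −6.
Net charge = (+4) + (−6) = −2.

-2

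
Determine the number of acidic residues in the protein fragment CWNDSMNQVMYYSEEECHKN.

Aspartate (D) and glutamate (E) have carboxylic-acid side chains and are the acidic amino acids.
Matching residues: D4, E14, E15, E16.

4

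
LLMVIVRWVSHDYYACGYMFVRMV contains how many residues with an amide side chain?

Only N (asparagine) and Q (glutamine) carry a side-chain carboxamide.
None of the 24 residues belong to this group.

0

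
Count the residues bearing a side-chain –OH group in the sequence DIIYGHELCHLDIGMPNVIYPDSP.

Serine (S), threonine (T), and tyrosine (Y) each carry a hydroxyl group on the side chain.
Matching residues: Y4, Y20, S23.

3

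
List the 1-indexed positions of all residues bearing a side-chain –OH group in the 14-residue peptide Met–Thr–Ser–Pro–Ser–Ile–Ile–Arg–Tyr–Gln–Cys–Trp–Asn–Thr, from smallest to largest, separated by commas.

2, 3, 5, 9, 14

Serine (S), threonine (T), and tyrosine (Y) each carry a hydroxyl group on the side chain.
Matching residues: Thr2, Ser3, Ser5, Tyr9, Thr14.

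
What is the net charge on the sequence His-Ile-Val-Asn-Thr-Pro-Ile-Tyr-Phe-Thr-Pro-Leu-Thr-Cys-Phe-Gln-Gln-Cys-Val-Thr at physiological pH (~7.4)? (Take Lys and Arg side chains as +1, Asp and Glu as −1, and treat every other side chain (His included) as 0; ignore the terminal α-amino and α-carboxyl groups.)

0

Positive (K, R): none → +0.
Negative (D, E): none → −0.
Net charge = (+0) + (−0) = 0.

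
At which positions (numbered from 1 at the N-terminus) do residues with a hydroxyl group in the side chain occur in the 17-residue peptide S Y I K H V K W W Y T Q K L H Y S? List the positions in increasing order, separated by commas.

1, 2, 10, 11, 16, 17

S, T, and Y are the three residues with a side-chain hydroxyl.
Matching residues: S1, Y2, Y10, T11, Y16, S17.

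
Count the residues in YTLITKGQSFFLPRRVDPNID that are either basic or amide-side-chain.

5

Basic: H, K, R. Amide-side-chain: N, Q.
Basic residues here: K6, R14, R15 (3).
Amide-side-chain residues here: Q8, N19 (2).
The two groups share no amino acid, so total = 3 + 2 = 5.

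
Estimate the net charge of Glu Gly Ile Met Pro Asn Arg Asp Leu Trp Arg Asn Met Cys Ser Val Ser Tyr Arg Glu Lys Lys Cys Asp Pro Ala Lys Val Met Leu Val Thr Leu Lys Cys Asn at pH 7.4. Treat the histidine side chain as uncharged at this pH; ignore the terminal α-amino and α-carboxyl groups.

Near pH 7.4, K and R contribute +1 each, D and E contribute −1 each, and every other side chain (His included, as stated) is uncharged.
Positive (K, R): Arg7, Arg11, Arg19, Lys21, Lys22, Lys27, Lys34 → +7.
Negative (D, E): Glu1, Asp8, Glu20, Asp24 → −4.
Net charge = (+7) + (−4) = +3.

+3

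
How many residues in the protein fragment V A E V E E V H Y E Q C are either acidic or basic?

Acidic: D, E. Basic: H, K, R.
Acidic residues here: E3, E5, E6, E10 (4).
Basic residues here: H8 (1).
The two groups share no amino acid, so total = 4 + 1 = 5.

5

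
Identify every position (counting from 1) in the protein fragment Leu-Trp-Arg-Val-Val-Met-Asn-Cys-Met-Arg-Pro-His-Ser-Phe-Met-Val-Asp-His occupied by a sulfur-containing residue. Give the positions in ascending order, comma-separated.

6, 8, 9, 15

Matching residues: Met6, Cys8, Met9, Met15.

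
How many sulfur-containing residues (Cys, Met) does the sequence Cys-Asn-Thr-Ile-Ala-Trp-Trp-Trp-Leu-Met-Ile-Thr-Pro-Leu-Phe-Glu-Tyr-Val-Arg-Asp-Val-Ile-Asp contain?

Matching residues: Cys1, Met10.

2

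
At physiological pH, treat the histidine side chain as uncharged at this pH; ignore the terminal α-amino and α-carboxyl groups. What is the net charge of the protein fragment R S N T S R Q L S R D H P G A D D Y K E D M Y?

-1

Near pH 7.4, K and R contribute +1 each, D and E contribute −1 each, and every other side chain (His included, as stated) is uncharged.
Positive (K, R): R1, R6, R10, K19 → +4.
Negative (D, E): D11, D16, D17, E20, D21 → −5.
Net charge = (+4) + (−5) = −1.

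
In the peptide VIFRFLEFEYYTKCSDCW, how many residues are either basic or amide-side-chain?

2

Basic: H, K, R. Amide-side-chain: N, Q.
Basic residues here: R4, K13 (2).
Amide-side-chain residues here: none (0).
The two groups share no amino acid, so total = 2 + 0 = 2.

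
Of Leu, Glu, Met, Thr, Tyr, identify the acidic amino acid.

Glu

Aspartate (D) and glutamate (E) have carboxylic-acid side chains and are the acidic amino acids.
Of the listed options, only Glu belongs to this group.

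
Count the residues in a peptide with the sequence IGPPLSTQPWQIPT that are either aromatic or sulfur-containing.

1

Aromatic: F, W, Y. Sulfur-containing: C, M.
Aromatic residues here: W10 (1).
Sulfur-containing residues here: none (0).
The two groups share no amino acid, so total = 1 + 0 = 1.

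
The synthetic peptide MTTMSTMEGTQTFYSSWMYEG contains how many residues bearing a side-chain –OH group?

The –OH-bearing residues are Ser, Thr (aliphatic alcohols), and Tyr (phenol).
Matching residues: T2, T3, S5, T6, T10, T12, Y14, S15, S16, Y19.

10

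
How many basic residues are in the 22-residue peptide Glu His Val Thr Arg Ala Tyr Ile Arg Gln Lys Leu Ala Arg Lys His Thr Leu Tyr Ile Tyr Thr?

7

Lysine (K), arginine (R), and histidine (H) have basic, nitrogen-containing side chains.
Matching residues: His2, Arg5, Arg9, Lys11, Arg14, Lys15, His16.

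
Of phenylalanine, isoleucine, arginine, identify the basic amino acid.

Lysine (K), arginine (R), and histidine (H) have basic, nitrogen-containing side chains.
Of the listed options, only arginine belongs to this group.

arginine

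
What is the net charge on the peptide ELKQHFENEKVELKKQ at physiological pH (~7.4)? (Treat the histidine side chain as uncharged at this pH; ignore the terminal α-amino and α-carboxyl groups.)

At pH ~7.4 the Lys and Arg side chains are protonated (+1), the Asp and Glu side chains are deprotonated (−1), and with His taken as neutral all other side chains carry no charge.
Positive (K, R): K3, K10, K14, K15 → +4.
Negative (D, E): E1, E7, E9, E12 → −4.
Net charge = (+4) + (−4) = 0.

0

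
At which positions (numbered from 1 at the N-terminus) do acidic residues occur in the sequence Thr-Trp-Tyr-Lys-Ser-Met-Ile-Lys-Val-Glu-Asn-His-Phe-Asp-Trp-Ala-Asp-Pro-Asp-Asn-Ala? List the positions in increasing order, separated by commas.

10, 14, 17, 19

Only D (aspartate) and E (glutamate) carry a side-chain carboxylic acid.
Matching residues: Glu10, Asp14, Asp17, Asp19.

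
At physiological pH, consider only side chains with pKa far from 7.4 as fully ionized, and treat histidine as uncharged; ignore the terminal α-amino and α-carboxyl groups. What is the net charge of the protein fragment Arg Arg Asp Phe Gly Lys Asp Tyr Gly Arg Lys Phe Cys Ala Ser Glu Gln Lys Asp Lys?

+3

The side chains ionized at physiological pH are Lys/Arg (+1) and Asp/Glu (−1); with His treated as neutral, nothing else contributes.
Positive (K, R): Arg1, Arg2, Lys6, Arg10, Lys11, Lys18, Lys20 → +7.
Negative (D, E): Asp3, Asp7, Glu16, Asp19 → −4.
Net charge = (+7) + (−4) = +3.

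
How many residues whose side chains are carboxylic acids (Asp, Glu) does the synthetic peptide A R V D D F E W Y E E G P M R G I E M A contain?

Matching residues: D4, D5, E7, E10, E11, E18.

6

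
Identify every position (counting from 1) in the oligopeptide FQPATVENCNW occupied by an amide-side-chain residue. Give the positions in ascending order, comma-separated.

Only N (asparagine) and Q (glutamine) carry a side-chain carboxamide.
Matching residues: Q2, N8, N10.

2, 8, 10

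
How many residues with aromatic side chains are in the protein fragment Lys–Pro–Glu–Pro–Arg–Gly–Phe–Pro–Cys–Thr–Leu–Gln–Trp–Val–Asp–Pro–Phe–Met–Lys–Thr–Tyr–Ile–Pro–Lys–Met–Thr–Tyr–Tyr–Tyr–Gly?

Phenylalanine (F), tryptophan (W), and tyrosine (Y) have aromatic ring side chains.
Matching residues: Phe7, Trp13, Phe17, Tyr21, Tyr27, Tyr28, Tyr29.

7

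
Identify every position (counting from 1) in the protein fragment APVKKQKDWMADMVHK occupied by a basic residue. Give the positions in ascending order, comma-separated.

4, 5, 7, 15, 16

Lysine (K), arginine (R), and histidine (H) have basic, nitrogen-containing side chains.
Matching residues: K4, K5, K7, H15, K16.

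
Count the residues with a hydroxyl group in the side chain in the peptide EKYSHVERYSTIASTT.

8

Serine (S), threonine (T), and tyrosine (Y) each carry a hydroxyl group on the side chain.
Matching residues: Y3, S4, Y9, S10, T11, S14, T15, T16.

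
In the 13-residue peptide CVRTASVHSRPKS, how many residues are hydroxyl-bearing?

4

The –OH-bearing residues are Ser, Thr (aliphatic alcohols), and Tyr (phenol).
Matching residues: T4, S6, S9, S13.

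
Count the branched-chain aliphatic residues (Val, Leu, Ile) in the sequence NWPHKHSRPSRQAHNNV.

1

Matching residues: V17.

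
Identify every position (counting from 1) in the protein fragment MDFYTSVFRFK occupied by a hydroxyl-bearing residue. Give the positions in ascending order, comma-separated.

Serine (S), threonine (T), and tyrosine (Y) each carry a hydroxyl group on the side chain.
Matching residues: Y4, T5, S6.

4, 5, 6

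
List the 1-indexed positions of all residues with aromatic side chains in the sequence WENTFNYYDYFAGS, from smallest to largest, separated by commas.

Phenylalanine (F), tryptophan (W), and tyrosine (Y) have aromatic ring side chains.
Matching residues: W1, F5, Y7, Y8, Y10, F11.

1, 5, 7, 8, 10, 11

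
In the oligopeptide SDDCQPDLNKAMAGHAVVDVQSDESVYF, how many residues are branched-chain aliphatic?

5

The BCAAs are Val, Leu, and Ile — aliphatic side chains with a branch point.
Matching residues: L8, V17, V18, V20, V26.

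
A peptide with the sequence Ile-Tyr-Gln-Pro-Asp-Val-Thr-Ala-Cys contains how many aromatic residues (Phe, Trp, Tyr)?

Matching residues: Tyr2.

1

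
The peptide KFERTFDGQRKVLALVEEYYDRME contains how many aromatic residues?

The aromatic amino acids are Phe (F, benzyl), Trp (W, indole), and Tyr (Y, phenol).
Matching residues: F2, F6, Y19, Y20.

4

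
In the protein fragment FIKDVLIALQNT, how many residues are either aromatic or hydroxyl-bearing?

2

Aromatic: F, W, Y. Hydroxyl-bearing: S, T, Y.
Aromatic residues here: F1 (1).
Hydroxyl-bearing residues here: T12 (1).
(Y belongs to both groups, but none appear in this sequence.) Total = 1 + 1 = 2.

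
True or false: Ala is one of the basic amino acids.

False

K, R, and H are the three residues with basic side chains (ε-amine, guanidinium, and imidazole respectively).
Alanine is not in this group.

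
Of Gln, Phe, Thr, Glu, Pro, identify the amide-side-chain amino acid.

Asparagine (N) and glutamine (Q) have uncharged amide side chains.
Of the listed options, only Gln belongs to this group.

Gln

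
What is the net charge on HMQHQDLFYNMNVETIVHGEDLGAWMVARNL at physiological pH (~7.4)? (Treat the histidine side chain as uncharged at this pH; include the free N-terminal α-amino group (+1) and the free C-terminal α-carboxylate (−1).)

-3

Near pH 7.4, K and R contribute +1 each, D and E contribute −1 each, and every other side chain (His included, as stated) is uncharged.
Positive (K, R): R29 → +1.
Negative (D, E): D6, E14, E20, D21 → −4.
The N-terminus (+1) and C-terminus (−1) cancel.
Net charge = (+1) + (−4) = −3.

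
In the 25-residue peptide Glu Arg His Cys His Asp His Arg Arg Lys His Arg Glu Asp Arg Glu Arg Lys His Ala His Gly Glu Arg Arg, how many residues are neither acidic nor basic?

Acidic: D, E. Basic: K, R, H. All other residues are neither.
Matching residues: Cys4, Ala20, Gly22.

3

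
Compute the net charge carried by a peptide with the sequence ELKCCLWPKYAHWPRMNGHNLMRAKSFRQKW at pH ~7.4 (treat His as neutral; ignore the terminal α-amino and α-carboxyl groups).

+6

The side chains ionized at physiological pH are Lys/Arg (+1) and Asp/Glu (−1); with His treated as neutral, nothing else contributes.
Positive (K, R): K3, K9, R15, R23, K25, R28, K30 → +7.
Negative (D, E): E1 → −1.
Net charge = (+7) + (−1) = +6.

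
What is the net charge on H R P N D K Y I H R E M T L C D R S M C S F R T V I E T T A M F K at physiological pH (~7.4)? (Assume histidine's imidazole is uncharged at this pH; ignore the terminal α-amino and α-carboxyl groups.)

+2

At pH ~7.4 the Lys and Arg side chains are protonated (+1), the Asp and Glu side chains are deprotonated (−1), and with His taken as neutral all other side chains carry no charge.
Positive (K, R): R2, K6, R10, R17, R23, K33 → +6.
Negative (D, E): D5, E11, D16, E27 → −4.
Net charge = (+6) + (−4) = +2.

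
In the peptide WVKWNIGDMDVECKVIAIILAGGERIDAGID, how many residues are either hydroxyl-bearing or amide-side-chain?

Hydroxyl-bearing: S, T, Y. Amide-side-chain: N, Q.
Hydroxyl-bearing residues here: none (0).
Amide-side-chain residues here: N5 (1).
The two groups share no amino acid, so total = 0 + 1 = 1.

1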